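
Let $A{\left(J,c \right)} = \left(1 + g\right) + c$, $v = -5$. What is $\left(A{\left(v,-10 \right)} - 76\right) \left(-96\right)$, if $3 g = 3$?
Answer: $8064$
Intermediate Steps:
$g = 1$ ($g = \frac{1}{3} \cdot 3 = 1$)
$A{\left(J,c \right)} = 2 + c$ ($A{\left(J,c \right)} = \left(1 + 1\right) + c = 2 + c$)
$\left(A{\left(v,-10 \right)} - 76\right) \left(-96\right) = \left(\left(2 - 10\right) - 76\right) \left(-96\right) = \left(-8 - 76\right) \left(-96\right) = \left(-84\right) \left(-96\right) = 8064$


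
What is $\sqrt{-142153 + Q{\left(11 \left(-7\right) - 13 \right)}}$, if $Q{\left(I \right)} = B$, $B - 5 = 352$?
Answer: $2 i \sqrt{35449} \approx 376.56 i$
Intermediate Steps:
$B = 357$ ($B = 5 + 352 = 357$)
$Q{\left(I \right)} = 357$
$\sqrt{-142153 + Q{\left(11 \left(-7\right) - 13 \right)}} = \sqrt{-142153 + 357} = \sqrt{-141796} = 2 i \sqrt{35449}$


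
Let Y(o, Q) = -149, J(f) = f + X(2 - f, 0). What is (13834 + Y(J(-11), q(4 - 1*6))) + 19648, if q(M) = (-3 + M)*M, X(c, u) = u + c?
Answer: 33333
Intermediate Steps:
X(c, u) = c + u
q(M) = M*(-3 + M)
J(f) = 2 (J(f) = f + ((2 - f) + 0) = f + (2 - f) = 2)
(13834 + Y(J(-11), q(4 - 1*6))) + 19648 = (13834 - 149) + 19648 = 13685 + 19648 = 33333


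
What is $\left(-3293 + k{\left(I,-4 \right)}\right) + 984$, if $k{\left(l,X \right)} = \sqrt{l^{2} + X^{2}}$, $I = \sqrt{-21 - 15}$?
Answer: $-2309 + 2 i \sqrt{5} \approx -2309.0 + 4.4721 i$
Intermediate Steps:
$I = 6 i$ ($I = \sqrt{-21 - 15} = \sqrt{-36} = 6 i \approx 6.0 i$)
$k{\left(l,X \right)} = \sqrt{X^{2} + l^{2}}$
$\left(-3293 + k{\left(I,-4 \right)}\right) + 984 = \left(-3293 + \sqrt{\left(-4\right)^{2} + \left(6 i\right)^{2}}\right) + 984 = \left(-3293 + \sqrt{16 - 36}\right) + 984 = \left(-3293 + \sqrt{-20}\right) + 984 = \left(-3293 + 2 i \sqrt{5}\right) + 984 = -2309 + 2 i \sqrt{5}$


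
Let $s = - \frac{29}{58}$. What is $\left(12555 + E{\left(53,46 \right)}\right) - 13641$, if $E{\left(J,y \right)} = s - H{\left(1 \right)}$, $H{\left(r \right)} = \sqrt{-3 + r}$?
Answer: $- \frac{2173}{2} - i \sqrt{2} \approx -1086.5 - 1.4142 i$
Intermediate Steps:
$s = - \frac{1}{2}$ ($s = \left(-29\right) \frac{1}{58} = - \frac{1}{2} \approx -0.5$)
$E{\left(J,y \right)} = - \frac{1}{2} - i \sqrt{2}$ ($E{\left(J,y \right)} = - \frac{1}{2} - \sqrt{-3 + 1} = - \frac{1}{2} - \sqrt{-2} = - \frac{1}{2} - i \sqrt{2}$)
$\left(12555 + E{\left(53,46 \right)}\right) - 13641 = \left(12555 - \left(\frac{1}{2} + i \sqrt{2}\right)\right) - 13641 = \left(\frac{25109}{2} - i \sqrt{2}\right) - 13641 = - \frac{2173}{2} - i \sqrt{2}$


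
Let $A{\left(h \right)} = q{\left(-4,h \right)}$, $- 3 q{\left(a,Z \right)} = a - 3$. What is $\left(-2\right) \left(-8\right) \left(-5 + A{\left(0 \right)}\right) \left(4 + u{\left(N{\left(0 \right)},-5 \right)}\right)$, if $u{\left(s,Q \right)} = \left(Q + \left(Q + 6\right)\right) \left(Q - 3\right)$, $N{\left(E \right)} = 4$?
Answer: $-1536$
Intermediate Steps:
$q{\left(a,Z \right)} = 1 - \frac{a}{3}$ ($q{\left(a,Z \right)} = - \frac{a - 3}{3} = - \frac{-3 + a}{3} = 1 - \frac{a}{3}$)
$A{\left(h \right)} = \frac{7}{3}$ ($A{\left(h \right)} = 1 - - \frac{4}{3} = 1 + \frac{4}{3} = \frac{7}{3}$)
$u{\left(s,Q \right)} = \left(-3 + Q\right) \left(6 + 2 Q\right)$ ($u{\left(s,Q \right)} = \left(Q + \left(6 + Q\right)\right) \left(-3 + Q\right) = \left(6 + 2 Q\right) \left(-3 + Q\right) = \left(-3 + Q\right) \left(6 + 2 Q\right)$)
$\left(-2\right) \left(-8\right) \left(-5 + A{\left(0 \right)}\right) \left(4 + u{\left(N{\left(0 \right)},-5 \right)}\right) = \left(-2\right) \left(-8\right) \left(-5 + \frac{7}{3}\right) \left(4 - \left(18 - 2 \left(-5\right)^{2}\right)\right) = 16 \left(- \frac{8 \left(4 + \left(-18 + 2 \cdot 25\right)\right)}{3}\right) = 16 \left(- \frac{8 \left(4 + \left(-18 + 50\right)\right)}{3}\right) = 16 \left(- \frac{8 \left(4 + 32\right)}{3}\right) = 16 \left(\left(- \frac{8}{3}\right) 36\right) = 16 \left(-96\right) = -1536$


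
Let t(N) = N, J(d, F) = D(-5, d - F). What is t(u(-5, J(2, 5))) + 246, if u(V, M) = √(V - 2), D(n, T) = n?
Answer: 246 + I*√7 ≈ 246.0 + 2.6458*I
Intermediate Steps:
J(d, F) = -5
u(V, M) = √(-2 + V)
t(u(-5, J(2, 5))) + 246 = √(-2 - 5) + 246 = √(-7) + 246 = I*√7 + 246 = 246 + I*√7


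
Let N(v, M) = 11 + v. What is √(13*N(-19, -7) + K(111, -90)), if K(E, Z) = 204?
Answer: 10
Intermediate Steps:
√(13*N(-19, -7) + K(111, -90)) = √(13*(11 - 19) + 204) = √(13*(-8) + 204) = √(-104 + 204) = √100 = 10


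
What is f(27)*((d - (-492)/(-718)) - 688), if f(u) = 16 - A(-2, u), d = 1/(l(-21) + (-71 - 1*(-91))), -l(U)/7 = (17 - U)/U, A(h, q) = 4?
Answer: -145369482/17591 ≈ -8263.9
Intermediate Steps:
l(U) = -7*(17 - U)/U
d = 3/98 (d = 1/((7 - 119/(-21)) + (-71 - 1*(-91))) = 1/((7 - 119*(-1/21)) + (-71 + 91)) = 1/((7 + 17/3) + 20) = 1/(38/3 + 20) = 1/(98/3) = 3/98 ≈ 0.030612)
f(u) = 12 (f(u) = 16 - 1*4 = 16 - 4 = 12)
f(27)*((d - (-492)/(-718)) - 688) = 12*((3/98 - (-492)/(-718)) - 688) = 12*((3/98 - (-492)*(-1)/718) - 688) = 12*((3/98 - 1*246/359) - 688) = 12*((3/98 - 246/359) - 688) = 12*(-23031/35182 - 688) = 12*(-24228247/35182) = -145369482/17591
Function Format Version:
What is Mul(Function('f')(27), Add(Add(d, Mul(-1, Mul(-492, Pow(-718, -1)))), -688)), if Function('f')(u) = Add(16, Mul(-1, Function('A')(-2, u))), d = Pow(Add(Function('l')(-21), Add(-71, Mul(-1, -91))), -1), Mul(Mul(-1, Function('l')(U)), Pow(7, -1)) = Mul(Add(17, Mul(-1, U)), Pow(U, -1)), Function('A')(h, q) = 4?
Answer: Rational(-145369482, 17591) ≈ -8263.9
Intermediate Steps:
Function('l')(U) = Mul(-7, Pow(U, -1), Add(17, Mul(-1, U))) (Function('l')(U) = Mul(-7, Mul(Add(17, Mul(-1, U)), Pow(U, -1))) = Mul(-7, Mul(Pow(U, -1), Add(17, Mul(-1, U)))) = Mul(-7, Pow(U, -1), Add(17, Mul(-1, U))))
d = Rational(3, 98) (d = Pow(Add(Add(7, Mul(-119, Pow(-21, -1))), Add(-71, Mul(-1, -91))), -1) = Pow(Add(Add(7, Mul(-119, Rational(-1, 21))), Add(-71, 91)), -1) = Pow(Add(Add(7, Rational(17, 3)), 20), -1) = Pow(Add(Rational(38, 3), 20), -1) = Pow(Rational(98, 3), -1) = Rational(3, 98) ≈ 0.030612)
Function('f')(u) = 12 (Function('f')(u) = Add(16, Mul(-1, 4)) = Add(16, -4) = 12)
Mul(Function('f')(27), Add(Add(d, Mul(-1, Mul(-492, Pow(-718, -1)))), -688)) = Mul(12, Add(Add(Rational(3, 98), Mul(-1, Mul(-492, Pow(-718, -1)))), -688)) = Mul(12, Add(Add(Rational(3, 98), Mul(-1, Mul(-492, Rational(-1, 718)))), -688)) = Mul(12, Add(Add(Rational(3, 98), Mul(-1, Rational(246, 359))), -688)) = Mul(12, Add(Add(Rational(3, 98), Rational(-246, 359)), -688)) = Mul(12, Add(Rational(-23031, 35182), -688)) = Mul(12, Rational(-24228247, 35182)) = Rational(-145369482, 17591)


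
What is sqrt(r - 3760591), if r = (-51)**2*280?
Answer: I*sqrt(3032311) ≈ 1741.4*I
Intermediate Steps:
r = 728280 (r = 2601*280 = 728280)
sqrt(r - 3760591) = sqrt(728280 - 3760591) = sqrt(-3032311) = I*sqrt(3032311)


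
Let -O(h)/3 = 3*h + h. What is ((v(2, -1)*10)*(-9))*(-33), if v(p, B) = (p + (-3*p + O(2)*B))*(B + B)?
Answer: -118800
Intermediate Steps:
O(h) = -12*h (O(h) = -3*(3*h + h) = -12*h)
v(p, B) = 2*B*(-24*B - 2*p) (v(p, B) = (p + (-3*p + (-12*2)*B))*(B + B) = (p + (-3*p - 24*B))*(2*B) = (p + (-24*B - 3*p))*(2*B) = (-24*B - 2*p)*(2*B) = 2*B*(-24*B - 2*p))
((v(2, -1)*10)*(-9))*(-33) = ((-4*(-1)*(2 + 12*(-1))*10)*(-9))*(-33) = ((-4*(-1)*(2 - 12)*10)*(-9))*(-33) = ((-4*(-1)*(-10)*10)*(-9))*(-33) = (-40*10*(-9))*(-33) = -400*(-9)*(-33) = 3600*(-33) = -118800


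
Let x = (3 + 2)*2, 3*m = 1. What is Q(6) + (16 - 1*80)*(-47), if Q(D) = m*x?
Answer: 9034/3 ≈ 3011.3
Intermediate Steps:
m = 1/3 (m = (1/3)*1 = 1/3 ≈ 0.33333)
x = 10 (x = 5*2 = 10)
Q(D) = 10/3 (Q(D) = (1/3)*10 = 10/3)
Q(6) + (16 - 1*80)*(-47) = 10/3 + (16 - 1*80)*(-47) = 10/3 + (16 - 80)*(-47) = 10/3 - 64*(-47) = 10/3 + 3008 = 9034/3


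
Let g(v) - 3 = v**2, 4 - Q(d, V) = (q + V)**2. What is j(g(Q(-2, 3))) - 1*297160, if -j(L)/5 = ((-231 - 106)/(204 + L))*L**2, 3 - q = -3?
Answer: 7183682210/767 ≈ 9.3660e+6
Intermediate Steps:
q = 6 (q = 3 - 1*(-3) = 3 + 3 = 6)
Q(d, V) = 4 - (6 + V)**2
g(v) = 3 + v**2
j(L) = 1685*L**2/(204 + L) (j(L) = -5*(-231 - 106)/(204 + L)*L**2 = -5*(-337/(204 + L))*L**2 = -(-1685)*L**2/(204 + L) = 1685*L**2/(204 + L))
j(g(Q(-2, 3))) - 1*297160 = 1685*(3 + (4 - (6 + 3)**2)**2)**2/(204 + (3 + (4 - (6 + 3)**2)**2)) - 1*297160 = 1685*(3 + (4 - 1*9**2)**2)**2/(204 + (3 + (4 - 1*9**2)**2)) - 297160 = 1685*(3 + (4 - 1*81)**2)**2/(204 + (3 + (4 - 1*81)**2)) - 297160 = 1685*(3 + (4 - 81)**2)**2/(204 + (3 + (4 - 81)**2)) - 297160 = 1685*(3 + (-77)**2)**2/(204 + (3 + (-77)**2)) - 297160 = 1685*(3 + 5929)**2/(204 + (3 + 5929)) - 297160 = 1685*5932**2/(204 + 5932) - 297160 = 1685*35188624/6136 - 297160 = 1685*35188624*(1/6136) - 297160 = 7411603930/767 - 297160 = 7183682210/767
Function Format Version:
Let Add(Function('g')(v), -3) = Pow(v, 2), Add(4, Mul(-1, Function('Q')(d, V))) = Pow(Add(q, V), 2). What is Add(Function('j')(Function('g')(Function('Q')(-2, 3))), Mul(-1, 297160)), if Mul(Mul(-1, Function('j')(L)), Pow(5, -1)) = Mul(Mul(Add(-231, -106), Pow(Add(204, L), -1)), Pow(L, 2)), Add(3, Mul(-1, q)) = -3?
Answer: Rational(7183682210, 767) ≈ 9.3660e+6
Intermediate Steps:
q = 6 (q = Add(3, Mul(-1, -3)) = Add(3, 3) = 6)
Function('Q')(d, V) = Add(4, Mul(-1, Pow(Add(6, V), 2)))
Function('g')(v) = Add(3, Pow(v, 2))
Function('j')(L) = Mul(1685, Pow(L, 2), Pow(Add(204, L), -1)) (Function('j')(L) = Mul(-5, Mul(Mul(Add(-231, -106), Pow(Add(204, L), -1)), Pow(L, 2))) = Mul(-5, Mul(Mul(-337, Pow(Add(204, L), -1)), Pow(L, 2))) = Mul(-5, Mul(-337, Pow(L, 2), Pow(Add(204, L), -1))) = Mul(1685, Pow(L, 2), Pow(Add(204, L), -1)))
Add(Function('j')(Function('g')(Function('Q')(-2, 3))), Mul(-1, 297160)) = Add(Mul(1685, Pow(Add(3, Pow(Add(4, Mul(-1, Pow(Add(6, 3), 2))), 2)), 2), Pow(Add(204, Add(3, Pow(Add(4, Mul(-1, Pow(Add(6, 3), 2))), 2))), -1)), Mul(-1, 297160)) = Add(Mul(1685, Pow(Add(3, Pow(Add(4, Mul(-1, Pow(9, 2))), 2)), 2), Pow(Add(204, Add(3, Pow(Add(4, Mul(-1, Pow(9, 2))), 2))), -1)), -297160) = Add(Mul(1685, Pow(Add(3, Pow(Add(4, Mul(-1, 81)), 2)), 2), Pow(Add(204, Add(3, Pow(Add(4, Mul(-1, 81)), 2))), -1)), -297160) = Add(Mul(1685, Pow(Add(3, Pow(Add(4, -81), 2)), 2), Pow(Add(204, Add(3, Pow(Add(4, -81), 2))), -1)), -297160) = Add(Mul(1685, Pow(Add(3, Pow(-77, 2)), 2), Pow(Add(204, Add(3, Pow(-77, 2))), -1)), -297160) = Add(Mul(1685, Pow(Add(3, 5929), 2), Pow(Add(204, Add(3, 5929)), -1)), -297160) = Add(Mul(1685, Pow(5932, 2), Pow(Add(204, 5932), -1)), -297160) = Add(Mul(1685, 35188624, Pow(6136, -1)), -297160) = Add(Mul(1685, 35188624, Rational(1, 6136)), -297160) = Add(Rational(7411603930, 767), -297160) = Rational(7183682210, 767)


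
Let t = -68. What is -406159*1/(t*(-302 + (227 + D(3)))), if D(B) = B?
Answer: -406159/4896 ≈ -82.957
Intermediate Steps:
-406159*1/(t*(-302 + (227 + D(3)))) = -406159*(-1/(68*(-302 + (227 + 3)))) = -406159*(-1/(68*(-302 + 230))) = -406159/((-68*(-72))) = -406159/4896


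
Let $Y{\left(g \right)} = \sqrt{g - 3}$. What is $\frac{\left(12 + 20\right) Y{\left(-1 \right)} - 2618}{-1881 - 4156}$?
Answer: $\frac{2618}{6037} - \frac{64 i}{6037} \approx 0.43366 - 0.010601 i$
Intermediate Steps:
$Y{\left(g \right)} = \sqrt{-3 + g}$
$\frac{\left(12 + 20\right) Y{\left(-1 \right)} - 2618}{-1881 - 4156} = \frac{\left(12 + 20\right) \sqrt{-3 - 1} - 2618}{-1881 - 4156} = \frac{32 \sqrt{-4} - 2618}{-6037} = \left(32 \cdot 2 i - 2618\right) \left(- \frac{1}{6037}\right) = \left(64 i - 2618\right) \left(- \frac{1}{6037}\right) = \left(-2618 + 64 i\right) \left(- \frac{1}{6037}\right) = \frac{2618}{6037} - \frac{64 i}{6037}$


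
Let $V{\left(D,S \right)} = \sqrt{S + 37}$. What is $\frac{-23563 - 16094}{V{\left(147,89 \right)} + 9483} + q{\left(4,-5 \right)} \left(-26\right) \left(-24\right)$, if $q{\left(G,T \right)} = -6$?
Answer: $- \frac{37451485067}{9991907} + \frac{13219 \sqrt{14}}{9991907} \approx -3748.2$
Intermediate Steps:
$V{\left(D,S \right)} = \sqrt{37 + S}$
$\frac{-23563 - 16094}{V{\left(147,89 \right)} + 9483} + q{\left(4,-5 \right)} \left(-26\right) \left(-24\right) = \frac{-23563 - 16094}{\sqrt{37 + 89} + 9483} + \left(-6\right) \left(-26\right) \left(-24\right) = - \frac{39657}{\sqrt{126} + 9483} + 156 \left(-24\right) = - \frac{39657}{3 \sqrt{14} + 9483} - 3744 = - \frac{39657}{9483 + 3 \sqrt{14}} - 3744 = -3744 - \frac{39657}{9483 + 3 \sqrt{14}}$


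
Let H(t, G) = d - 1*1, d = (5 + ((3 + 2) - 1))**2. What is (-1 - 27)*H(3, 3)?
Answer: -2240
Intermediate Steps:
d = 81 (d = (5 + (5 - 1))**2 = (5 + 4)**2 = 9**2 = 81)
H(t, G) = 80 (H(t, G) = 81 - 1*1 = 81 - 1 = 80)
(-1 - 27)*H(3, 3) = (-1 - 27)*80 = -28*80 = -2240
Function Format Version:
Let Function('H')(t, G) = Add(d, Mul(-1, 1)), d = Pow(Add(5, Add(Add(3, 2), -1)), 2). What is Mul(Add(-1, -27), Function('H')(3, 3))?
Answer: -2240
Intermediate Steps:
d = 81 (d = Pow(Add(5, Add(5, -1)), 2) = Pow(Add(5, 4), 2) = Pow(9, 2) = 81)
Function('H')(t, G) = 80 (Function('H')(t, G) = Add(81, Mul(-1, 1)) = Add(81, -1) = 80)
Mul(Add(-1, -27), Function('H')(3, 3)) = Mul(Add(-1, -27), 80) = Mul(-28, 80) = -2240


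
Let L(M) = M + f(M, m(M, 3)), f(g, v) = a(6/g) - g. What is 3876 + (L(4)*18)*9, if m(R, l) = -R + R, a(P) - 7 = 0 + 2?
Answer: 5334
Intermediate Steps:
a(P) = 9 (a(P) = 7 + (0 + 2) = 7 + 2 = 9)
m(R, l) = 0
f(g, v) = 9 - g
L(M) = 9 (L(M) = M + (9 - M) = 9)
3876 + (L(4)*18)*9 = 3876 + (9*18)*9 = 3876 + 162*9 = 3876 + 1458 = 5334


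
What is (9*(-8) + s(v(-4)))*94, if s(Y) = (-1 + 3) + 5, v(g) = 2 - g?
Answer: -6110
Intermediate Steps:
s(Y) = 7 (s(Y) = 2 + 5 = 7)
(9*(-8) + s(v(-4)))*94 = (9*(-8) + 7)*94 = (-72 + 7)*94 = -65*94 = -6110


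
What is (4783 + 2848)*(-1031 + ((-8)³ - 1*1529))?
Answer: -23442432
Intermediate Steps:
(4783 + 2848)*(-1031 + ((-8)³ - 1*1529)) = 7631*(-1031 + (-512 - 1529)) = 7631*(-1031 - 2041) = 7631*(-3072) = -23442432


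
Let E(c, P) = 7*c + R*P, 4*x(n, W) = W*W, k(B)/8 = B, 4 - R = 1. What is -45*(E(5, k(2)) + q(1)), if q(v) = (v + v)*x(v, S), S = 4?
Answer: -4095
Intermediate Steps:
R = 3 (R = 4 - 1*1 = 4 - 1 = 3)
k(B) = 8*B
x(n, W) = W²/4 (x(n, W) = (W*W)/4 = W²/4)
E(c, P) = 3*P + 7*c (E(c, P) = 7*c + 3*P = 3*P + 7*c)
q(v) = 8*v (q(v) = (v + v)*((¼)*4²) = (2*v)*((¼)*16) = (2*v)*4 = 8*v)
-45*(E(5, k(2)) + q(1)) = -45*((3*(8*2) + 7*5) + 8*1) = -45*((3*16 + 35) + 8) = -45*((48 + 35) + 8) = -45*(83 + 8) = -45*91 = -4095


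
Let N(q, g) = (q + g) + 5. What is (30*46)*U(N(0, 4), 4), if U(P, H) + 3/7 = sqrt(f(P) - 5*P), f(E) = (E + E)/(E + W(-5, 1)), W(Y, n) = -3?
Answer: -4140/7 + 1380*I*sqrt(42) ≈ -591.43 + 8943.4*I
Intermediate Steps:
N(q, g) = 5 + g + q (N(q, g) = (g + q) + 5 = 5 + g + q)
f(E) = 2*E/(-3 + E) (f(E) = (E + E)/(E - 3) = (2*E)/(-3 + E) = 2*E/(-3 + E))
U(P, H) = -3/7 + sqrt(-5*P + 2*P/(-3 + P)) (U(P, H) = -3/7 + sqrt(2*P/(-3 + P) - 5*P) = -3/7 + sqrt(-5*P + 2*P/(-3 + P)))
(30*46)*U(N(0, 4), 4) = (30*46)*(-3/7 + sqrt((5 + 4 + 0)*(17 - 5*(5 + 4 + 0))/(-3 + (5 + 4 + 0)))) = 1380*(-3/7 + sqrt(9*(17 - 5*9)/(-3 + 9))) = 1380*(-3/7 + sqrt(9*(17 - 45)/6)) = 1380*(-3/7 + sqrt(9*(1/6)*(-28))) = 1380*(-3/7 + sqrt(-42)) = 1380*(-3/7 + I*sqrt(42)) = -4140/7 + 1380*I*sqrt(42)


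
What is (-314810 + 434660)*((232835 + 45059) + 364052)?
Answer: 76937228100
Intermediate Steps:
(-314810 + 434660)*((232835 + 45059) + 364052) = 119850*(277894 + 364052) = 119850*641946 = 76937228100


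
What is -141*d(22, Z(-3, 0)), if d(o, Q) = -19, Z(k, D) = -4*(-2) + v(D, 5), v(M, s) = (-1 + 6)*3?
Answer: 2679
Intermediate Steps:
v(M, s) = 15 (v(M, s) = 5*3 = 15)
Z(k, D) = 23 (Z(k, D) = -4*(-2) + 15 = 8 + 15 = 23)
-141*d(22, Z(-3, 0)) = -141*(-19) = 2679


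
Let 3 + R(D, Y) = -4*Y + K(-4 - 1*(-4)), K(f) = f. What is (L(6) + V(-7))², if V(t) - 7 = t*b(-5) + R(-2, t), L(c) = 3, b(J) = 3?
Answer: 196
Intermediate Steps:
R(D, Y) = -3 - 4*Y (R(D, Y) = -3 + (-4*Y + (-4 - 1*(-4))) = -3 + (-4*Y + (-4 + 4)) = -3 + (-4*Y + 0) = -3 - 4*Y)
V(t) = 4 - t (V(t) = 7 + (t*3 + (-3 - 4*t)) = 7 + (3*t + (-3 - 4*t)) = 7 + (-3 - t) = 4 - t)
(L(6) + V(-7))² = (3 + (4 - 1*(-7)))² = (3 + (4 + 7))² = (3 + 11)² = 14² = 196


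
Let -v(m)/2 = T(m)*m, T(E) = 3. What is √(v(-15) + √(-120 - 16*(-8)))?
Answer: √(90 + 2*√2) ≈ 9.6348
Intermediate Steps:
v(m) = -6*m
√(v(-15) + √(-120 - 16*(-8))) = √(-6*(-15) + √(-120 - 16*(-8))) = √(90 + √(-120 + 128)) = √(90 + √8) = √(90 + 2*√2)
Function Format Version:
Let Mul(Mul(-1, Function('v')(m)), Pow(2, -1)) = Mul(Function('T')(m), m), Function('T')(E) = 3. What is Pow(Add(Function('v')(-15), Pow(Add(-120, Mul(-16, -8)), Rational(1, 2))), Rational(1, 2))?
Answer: Pow(Add(90, Mul(2, Pow(2, Rational(1, 2)))), Rational(1, 2)) ≈ 9.6348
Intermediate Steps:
Function('v')(m) = Mul(-6, m) (Function('v')(m) = Mul(-2, Mul(3, m)) = Mul(-6, m))
Pow(Add(Function('v')(-15), Pow(Add(-120, Mul(-16, -8)), Rational(1, 2))), Rational(1, 2)) = Pow(Add(Mul(-6, -15), Pow(Add(-120, Mul(-16, -8)), Rational(1, 2))), Rational(1, 2)) = Pow(Add(90, Pow(Add(-120, 128), Rational(1, 2))), Rational(1, 2)) = Pow(Add(90, Pow(8, Rational(1, 2))), Rational(1, 2)) = Pow(Add(90, Mul(2, Pow(2, Rational(1, 2)))), Rational(1, 2))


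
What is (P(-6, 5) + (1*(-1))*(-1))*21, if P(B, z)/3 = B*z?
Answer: -1869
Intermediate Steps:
P(B, z) = 3*B*z (P(B, z) = 3*(B*z) = 3*B*z)
(P(-6, 5) + (1*(-1))*(-1))*21 = (3*(-6)*5 + (1*(-1))*(-1))*21 = (-90 - 1*(-1))*21 = (-90 + 1)*21 = -89*21 = -1869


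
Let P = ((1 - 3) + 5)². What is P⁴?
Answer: 6561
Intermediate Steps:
P = 9 (P = (-2 + 5)² = 3² = 9)
P⁴ = 9⁴ = 6561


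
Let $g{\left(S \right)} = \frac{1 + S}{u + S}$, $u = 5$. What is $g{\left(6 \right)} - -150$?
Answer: $\frac{1657}{11} \approx 150.64$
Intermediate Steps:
$g{\left(S \right)} = \frac{1 + S}{5 + S}$
$g{\left(6 \right)} - -150 = \frac{1 + 6}{5 + 6} - -150 = \frac{1}{11} \cdot 7 + 150 = \frac{7}{11} + 150 = \frac{1657}{11}$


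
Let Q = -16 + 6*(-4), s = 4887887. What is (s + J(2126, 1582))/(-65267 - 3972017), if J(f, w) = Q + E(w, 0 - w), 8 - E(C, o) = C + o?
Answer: -4887855/4037284 ≈ -1.2107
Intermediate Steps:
Q = -40 (Q = -16 - 24 = -40)
E(C, o) = 8 - C - o (E(C, o) = 8 - (C + o) = 8 + (-C - o) = 8 - C - o)
J(f, w) = -32 (J(f, w) = -40 + (8 - w - (0 - w)) = -40 + (8 - w - (-1)*w) = -40 + (8 - w + w) = -40 + 8 = -32)
(s + J(2126, 1582))/(-65267 - 3972017) = (4887887 - 32)/(-65267 - 3972017) = 4887855/(-4037284) = 4887855*(-1/4037284) = -4887855/4037284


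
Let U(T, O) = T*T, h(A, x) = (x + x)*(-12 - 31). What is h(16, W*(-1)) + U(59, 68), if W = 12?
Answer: 4513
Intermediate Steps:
h(A, x) = -86*x (h(A, x) = (2*x)*(-43) = -86*x)
U(T, O) = T**2
h(16, W*(-1)) + U(59, 68) = -1032*(-1) + 59**2 = -86*(-12) + 3481 = 1032 + 3481 = 4513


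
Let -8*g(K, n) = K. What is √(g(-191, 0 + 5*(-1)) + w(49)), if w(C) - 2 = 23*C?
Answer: √18446/4 ≈ 33.954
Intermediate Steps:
g(K, n) = -K/8
w(C) = 2 + 23*C
√(g(-191, 0 + 5*(-1)) + w(49)) = √(-⅛*(-191) + (2 + 23*49)) = √(191/8 + (2 + 1127)) = √(191/8 + 1129) = √(9223/8) = √18446/4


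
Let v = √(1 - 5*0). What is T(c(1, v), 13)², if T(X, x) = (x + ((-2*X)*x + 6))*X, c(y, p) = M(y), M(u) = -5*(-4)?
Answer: 100400400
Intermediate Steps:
v = 1 (v = √(1 + 0) = √1 = 1)
M(u) = 20
c(y, p) = 20
T(X, x) = X*(6 + x - 2*X*x) (T(X, x) = (x + (-2*X*x + 6))*X = (x + (6 - 2*X*x))*X = (6 + x - 2*X*x)*X = X*(6 + x - 2*X*x))
T(c(1, v), 13)² = (20*(6 + 13 - 2*20*13))² = (20*(6 + 13 - 520))² = (20*(-501))² = (-10020)² = 100400400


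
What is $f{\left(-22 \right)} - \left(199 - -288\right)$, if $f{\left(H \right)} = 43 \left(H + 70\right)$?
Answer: $1577$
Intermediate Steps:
$f{\left(H \right)} = 3010 + 43 H$ ($f{\left(H \right)} = 43 \left(70 + H\right) = 3010 + 43 H$)
$f{\left(-22 \right)} - \left(199 - -288\right) = \left(3010 + 43 \left(-22\right)\right) - \left(199 - -288\right) = \left(3010 - 946\right) - \left(199 + 288\right) = 2064 - 487 = 1577$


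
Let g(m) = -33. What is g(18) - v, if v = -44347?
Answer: 44314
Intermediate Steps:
g(18) - v = -33 - 1*(-44347) = -33 + 44347 = 44314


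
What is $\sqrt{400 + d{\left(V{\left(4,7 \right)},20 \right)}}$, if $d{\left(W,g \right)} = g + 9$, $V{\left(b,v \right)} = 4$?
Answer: $\sqrt{429} \approx 20.712$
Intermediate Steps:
$d{\left(W,g \right)} = 9 + g$
$\sqrt{400 + d{\left(V{\left(4,7 \right)},20 \right)}} = \sqrt{400 + \left(9 + 20\right)} = \sqrt{400 + 29} = \sqrt{429}$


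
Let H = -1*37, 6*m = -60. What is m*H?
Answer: 370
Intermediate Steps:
m = -10 (m = (⅙)*(-60) = -10)
H = -37
m*H = -10*(-37) = 370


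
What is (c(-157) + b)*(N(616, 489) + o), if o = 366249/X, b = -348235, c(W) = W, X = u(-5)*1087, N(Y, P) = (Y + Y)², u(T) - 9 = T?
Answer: -574835041857098/1087 ≈ -5.2883e+11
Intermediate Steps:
u(T) = 9 + T
N(Y, P) = 4*Y² (N(Y, P) = (2*Y)² = 4*Y²)
X = 4348 (X = (9 - 5)*1087 = 4*1087 = 4348)
o = 366249/4348 ≈ 84.234
(c(-157) + b)*(N(616, 489) + o) = (-157 - 348235)*(4*616² + 366249/4348) = -348392*(4*379456 + 366249/4348) = -348392*(1517824 + 366249/4348) = -348392*6599865001/4348 = -574835041857098/1087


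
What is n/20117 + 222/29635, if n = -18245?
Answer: -536224601/596167295 ≈ -0.89945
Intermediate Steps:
n/20117 + 222/29635 = -18245/20117 + 222/29635 = -536224601/596167295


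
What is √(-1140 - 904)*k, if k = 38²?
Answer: 2888*I*√511 ≈ 65284.0*I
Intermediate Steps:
k = 1444
√(-1140 - 904)*k = √(-1140 - 904)*1444 = √(-2044)*1444 = (2*I*√511)*1444 = 2888*I*√511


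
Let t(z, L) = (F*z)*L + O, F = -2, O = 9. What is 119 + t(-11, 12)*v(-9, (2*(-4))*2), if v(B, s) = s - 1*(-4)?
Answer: -3157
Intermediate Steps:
v(B, s) = 4 + s (v(B, s) = s + 4 = 4 + s)
t(z, L) = 9 - 2*L*z (t(z, L) = (-2*z)*L + 9 = -2*L*z + 9 = 9 - 2*L*z)
119 + t(-11, 12)*v(-9, (2*(-4))*2) = 119 + (9 - 2*12*(-11))*(4 + (2*(-4))*2) = 119 + (9 + 264)*(4 - 8*2) = 119 + 273*(4 - 16) = 119 + 273*(-12) = 119 - 3276 = -3157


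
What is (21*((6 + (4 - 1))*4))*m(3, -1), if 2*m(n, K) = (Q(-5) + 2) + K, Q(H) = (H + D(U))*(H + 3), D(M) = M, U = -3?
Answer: 6426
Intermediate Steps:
Q(H) = (-3 + H)*(3 + H) (Q(H) = (H - 3)*(H + 3) = (-3 + H)*(3 + H))
m(n, K) = 9 + K/2 (m(n, K) = (((-9 + (-5)**2) + 2) + K)/2 = (((-9 + 25) + 2) + K)/2 = ((16 + 2) + K)/2 = (18 + K)/2 = 9 + K/2)
(21*((6 + (4 - 1))*4))*m(3, -1) = (21*((6 + (4 - 1))*4))*(9 + (1/2)*(-1)) = (21*((6 + 3)*4))*(9 - 1/2) = (21*(9*4))*(17/2) = (21*36)*(17/2) = 756*(17/2) = 6426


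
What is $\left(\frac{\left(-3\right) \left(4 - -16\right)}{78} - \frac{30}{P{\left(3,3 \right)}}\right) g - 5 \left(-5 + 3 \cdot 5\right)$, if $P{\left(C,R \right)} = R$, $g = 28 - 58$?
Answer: $\frac{3550}{13} \approx 273.08$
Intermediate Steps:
$g = -30$
$\left(\frac{\left(-3\right) \left(4 - -16\right)}{78} - \frac{30}{P{\left(3,3 \right)}}\right) g - 5 \left(-5 + 3 \cdot 5\right) = \left(\frac{\left(-3\right) \left(4 - -16\right)}{78} - \frac{30}{3}\right) \left(-30\right) - 5 \left(-5 + 3 \cdot 5\right) = \left(- 3 \left(4 + 16\right) \frac{1}{78} - 10\right) \left(-30\right) - 5 \left(-5 + 15\right) = \left(\left(-3\right) 20 \cdot \frac{1}{78} - 10\right) \left(-30\right) - 50 = \left(\left(-60\right) \frac{1}{78} - 10\right) \left(-30\right) - 50 = \left(- \frac{10}{13} - 10\right) \left(-30\right) - 50 = \left(- \frac{140}{13}\right) \left(-30\right) - 50 = \frac{4200}{13} - 50 = \frac{3550}{13}$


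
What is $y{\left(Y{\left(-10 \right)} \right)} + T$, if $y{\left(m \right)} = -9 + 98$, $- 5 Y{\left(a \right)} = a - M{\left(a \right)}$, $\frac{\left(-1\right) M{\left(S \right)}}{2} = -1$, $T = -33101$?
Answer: $-33012$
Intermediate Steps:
$M{\left(S \right)} = 2$ ($M{\left(S \right)} = \left(-2\right) \left(-1\right) = 2$)
$Y{\left(a \right)} = \frac{2}{5} - \frac{a}{5}$ ($Y{\left(a \right)} = - \frac{a - 2}{5} = - \frac{-2 + a}{5} = \frac{2}{5} - \frac{a}{5}$)
$y{\left(m \right)} = 89$
$y{\left(Y{\left(-10 \right)} \right)} + T = 89 - 33101 = -33012$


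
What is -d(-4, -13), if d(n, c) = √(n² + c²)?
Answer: -√185 ≈ -13.601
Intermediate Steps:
d(n, c) = √(c² + n²)
-d(-4, -13) = -√((-13)² + (-4)²) = -√(169 + 16) = -√185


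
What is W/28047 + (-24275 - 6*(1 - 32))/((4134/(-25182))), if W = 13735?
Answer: 218123396882/1486491 ≈ 1.4674e+5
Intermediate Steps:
W/28047 + (-24275 - 6*(1 - 32))/((4134/(-25182))) = 13735/28047 + (-24275 - 6*(1 - 32))/((4134/(-25182))) = 13735*(1/28047) + (-24275 - 6*(-31))/((4134*(-1/25182))) = 13735/28047 + (-24275 + 186)/(-689/4197) = 13735/28047 - 24089*(-4197/689) = 13735/28047 + 7777041/53 = 218123396882/1486491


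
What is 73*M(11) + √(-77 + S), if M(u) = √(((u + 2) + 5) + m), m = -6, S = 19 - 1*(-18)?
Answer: 146*√3 + 2*I*√10 ≈ 252.88 + 6.3246*I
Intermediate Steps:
S = 37 (S = 19 + 18 = 37)
M(u) = √(1 + u) (M(u) = √(((u + 2) + 5) - 6) = √(((2 + u) + 5) - 6) = √((7 + u) - 6) = √(1 + u))
73*M(11) + √(-77 + S) = 73*√(1 + 11) + √(-77 + 37) = 73*√12 + √(-40) = 73*(2*√3) + 2*I*√10 = 146*√3 + 2*I*√10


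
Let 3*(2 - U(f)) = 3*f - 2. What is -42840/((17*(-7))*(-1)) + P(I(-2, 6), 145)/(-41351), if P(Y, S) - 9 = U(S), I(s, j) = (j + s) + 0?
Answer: -44658680/124053 ≈ -360.00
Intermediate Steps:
I(s, j) = j + s
U(f) = 8/3 - f (U(f) = 2 - (3*f - 2)/3 = 2 - (-2 + 3*f)/3 = 2 + (⅔ - f) = 8/3 - f)
P(Y, S) = 35/3 - S (P(Y, S) = 9 + (8/3 - S) = 35/3 - S)
-42840/((17*(-7))*(-1)) + P(I(-2, 6), 145)/(-41351) = -42840/((17*(-7))*(-1)) + (35/3 - 1*145)/(-41351) = -42840/((-119*(-1))) + (35/3 - 145)*(-1/41351) = -42840/119 - 400/3*(-1/41351) = -42840*1/119 + 400/124053 = -360 + 400/124053 = -44658680/124053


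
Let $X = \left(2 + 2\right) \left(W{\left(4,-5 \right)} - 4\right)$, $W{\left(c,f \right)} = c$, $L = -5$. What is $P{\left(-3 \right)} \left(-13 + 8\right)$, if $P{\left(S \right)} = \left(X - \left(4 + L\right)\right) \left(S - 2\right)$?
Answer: $25$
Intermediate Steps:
$X = 0$ ($X = \left(2 + 2\right) \left(4 - 4\right) = 4 \cdot 0 = 0$)
$P{\left(S \right)} = -2 + S$ ($P{\left(S \right)} = \left(0 - -1\right) \left(S - 2\right) = \left(0 + \left(-4 + 5\right)\right) \left(-2 + S\right) = \left(0 + 1\right) \left(-2 + S\right) = 1 \left(-2 + S\right) = -2 + S$)
$P{\left(-3 \right)} \left(-13 + 8\right) = \left(-2 - 3\right) \left(-13 + 8\right) = \left(-5\right) \left(-5\right) = 25$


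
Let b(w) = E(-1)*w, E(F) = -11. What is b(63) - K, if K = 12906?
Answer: -13599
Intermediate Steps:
b(w) = -11*w
b(63) - K = -11*63 - 1*12906 = -693 - 12906 = -13599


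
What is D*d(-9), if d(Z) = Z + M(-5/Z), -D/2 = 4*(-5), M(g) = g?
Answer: -3040/9 ≈ -337.78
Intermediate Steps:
D = 40 (D = -8*(-5) = -2*(-20) = 40)
d(Z) = Z - 5/Z
D*d(-9) = 40*(-9 - 5/(-9)) = 40*(-9 - 5*(-⅑)) = 40*(-9 + 5/9) = 40*(-76/9) = -3040/9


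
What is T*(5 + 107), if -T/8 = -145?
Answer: 129920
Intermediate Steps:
T = 1160 (T = -8*(-145) = 1160)
T*(5 + 107) = 1160*(5 + 107) = 1160*112 = 129920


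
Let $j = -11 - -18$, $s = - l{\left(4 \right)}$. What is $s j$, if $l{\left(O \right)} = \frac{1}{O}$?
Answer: $- \frac{7}{4} \approx -1.75$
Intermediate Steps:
$s = - \frac{1}{4} \approx -0.25$
$j = 7$ ($j = -11 + 18 = 7$)
$s j = \left(- \frac{1}{4}\right) 7 = - \frac{7}{4}$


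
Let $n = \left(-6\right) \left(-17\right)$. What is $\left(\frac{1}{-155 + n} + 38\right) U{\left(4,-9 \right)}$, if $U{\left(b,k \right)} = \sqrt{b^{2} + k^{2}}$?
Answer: $\frac{2013 \sqrt{97}}{53} \approx 374.07$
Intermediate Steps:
$n = 102$
$\left(\frac{1}{-155 + n} + 38\right) U{\left(4,-9 \right)} = \left(\frac{1}{-155 + 102} + 38\right) \sqrt{4^{2} + \left(-9\right)^{2}} = \left(\frac{1}{-53} + 38\right) \sqrt{16 + 81} = \left(- \frac{1}{53} + 38\right) \sqrt{97} = \frac{2013 \sqrt{97}}{53}$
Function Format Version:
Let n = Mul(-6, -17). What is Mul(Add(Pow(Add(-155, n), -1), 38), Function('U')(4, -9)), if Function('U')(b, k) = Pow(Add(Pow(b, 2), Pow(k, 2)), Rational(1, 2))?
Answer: Mul(Rational(2013, 53), Pow(97, Rational(1, 2))) ≈ 374.07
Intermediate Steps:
n = 102
Mul(Add(Pow(Add(-155, n), -1), 38), Function('U')(4, -9)) = Mul(Add(Pow(Add(-155, 102), -1), 38), Pow(Add(Pow(4, 2), Pow(-9, 2)), Rational(1, 2))) = Mul(Add(Pow(-53, -1), 38), Pow(Add(16, 81), Rational(1, 2))) = Mul(Add(Rational(-1, 53), 38), Pow(97, Rational(1, 2))) = Mul(Rational(2013, 53), Pow(97, Rational(1, 2)))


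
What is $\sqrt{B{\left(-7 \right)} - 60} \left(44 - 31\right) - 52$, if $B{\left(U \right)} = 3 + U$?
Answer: $-52 + 104 i \approx -52.0 + 104.0 i$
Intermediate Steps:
$\sqrt{B{\left(-7 \right)} - 60} \left(44 - 31\right) - 52 = \sqrt{\left(3 - 7\right) - 60} \left(44 - 31\right) - 52 = \sqrt{-4 - 60} \left(44 - 31\right) - 52 = \sqrt{-64} \cdot 13 - 52 = 8 i 13 - 52 = 104 i - 52 = -52 + 104 i$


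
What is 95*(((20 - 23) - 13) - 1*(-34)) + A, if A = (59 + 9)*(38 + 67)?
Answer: 8850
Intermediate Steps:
A = 7140 (A = 68*105 = 7140)
95*(((20 - 23) - 13) - 1*(-34)) + A = 95*(((20 - 23) - 13) - 1*(-34)) + 7140 = 95*((-3 - 13) + 34) + 7140 = 95*(-16 + 34) + 7140 = 95*18 + 7140 = 1710 + 7140 = 8850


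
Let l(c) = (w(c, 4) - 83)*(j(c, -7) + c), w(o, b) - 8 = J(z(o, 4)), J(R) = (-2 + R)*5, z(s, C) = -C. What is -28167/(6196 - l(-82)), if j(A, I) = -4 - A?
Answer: -28167/5776 ≈ -4.8766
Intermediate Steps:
J(R) = -10 + 5*R
w(o, b) = -22 (w(o, b) = 8 + (-10 + 5*(-1*4)) = 8 + (-10 + 5*(-4)) = 8 + (-10 - 20) = 8 - 30 = -22)
l(c) = 420 (l(c) = (-22 - 83)*((-4 - c) + c) = -105*(-4) = 420)
-28167/(6196 - l(-82)) = -28167/(6196 - 1*420) = -28167/(6196 - 420) = -28167/5776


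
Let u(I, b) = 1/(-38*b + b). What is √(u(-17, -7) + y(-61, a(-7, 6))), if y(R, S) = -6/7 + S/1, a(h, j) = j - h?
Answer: 11*√6734/259 ≈ 3.4852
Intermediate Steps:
u(I, b) = -1/(37*b) (u(I, b) = 1/(-37*b) = -1/(37*b))
y(R, S) = -6/7 + S (y(R, S) = -6*⅐ + S*1 = -6/7 + S)
√(u(-17, -7) + y(-61, a(-7, 6))) = √(-1/37/(-7) + (-6/7 + (6 - 1*(-7)))) = √(-1/37*(-⅐) + (-6/7 + (6 + 7))) = √(1/259 + (-6/7 + 13)) = √(1/259 + 85/7) = √(3146/259) = 11*√6734/259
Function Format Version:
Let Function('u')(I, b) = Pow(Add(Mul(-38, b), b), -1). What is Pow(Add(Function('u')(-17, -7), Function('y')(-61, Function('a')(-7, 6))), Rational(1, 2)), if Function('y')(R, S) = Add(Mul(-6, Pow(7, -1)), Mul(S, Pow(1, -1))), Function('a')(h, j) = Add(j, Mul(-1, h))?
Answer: Mul(Rational(11, 259), Pow(6734, Rational(1, 2))) ≈ 3.4852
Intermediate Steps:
Function('u')(I, b) = Mul(Rational(-1, 37), Pow(b, -1)) (Function('u')(I, b) = Pow(Mul(-37, b), -1) = Mul(Rational(-1, 37), Pow(b, -1)))
Function('y')(R, S) = Add(Rational(-6, 7), S) (Function('y')(R, S) = Add(Mul(-6, Rational(1, 7)), Mul(S, 1)) = Add(Rational(-6, 7), S))
Pow(Add(Function('u')(-17, -7), Function('y')(-61, Function('a')(-7, 6))), Rational(1, 2)) = Pow(Add(Mul(Rational(-1, 37), Pow(-7, -1)), Add(Rational(-6, 7), Add(6, Mul(-1, -7)))), Rational(1, 2)) = Pow(Add(Mul(Rational(-1, 37), Rational(-1, 7)), Add(Rational(-6, 7), Add(6, 7))), Rational(1, 2)) = Pow(Add(Rational(1, 259), Add(Rational(-6, 7), 13)), Rational(1, 2)) = Pow(Add(Rational(1, 259), Rational(85, 7)), Rational(1, 2)) = Pow(Rational(3146, 259), Rational(1, 2)) = Mul(Rational(11, 259), Pow(6734, Rational(1, 2)))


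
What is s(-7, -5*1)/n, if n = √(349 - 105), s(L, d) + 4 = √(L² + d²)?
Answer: √61*(-4 + √74)/122 ≈ 0.29463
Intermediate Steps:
s(L, d) = -4 + √(L² + d²)
n = 2*√61 (n = √244 = 2*√61 ≈ 15.620)
s(-7, -5*1)/n = (-4 + √((-7)² + (-5*1)²))/((2*√61)) = (-4 + √(49 + (-5)²))*(√61/122) = (-4 + √(49 + 25))*(√61/122) = (-4 + √74)*(√61/122) = √61*(-4 + √74)/122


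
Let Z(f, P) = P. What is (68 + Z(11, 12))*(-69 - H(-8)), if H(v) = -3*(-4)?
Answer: -6480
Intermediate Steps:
H(v) = 12
(68 + Z(11, 12))*(-69 - H(-8)) = (68 + 12)*(-69 - 1*12) = 80*(-69 - 12) = 80*(-81) = -6480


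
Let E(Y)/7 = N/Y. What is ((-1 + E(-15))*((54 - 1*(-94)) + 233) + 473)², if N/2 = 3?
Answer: 23755876/25 ≈ 9.5024e+5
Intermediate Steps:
N = 6 (N = 2*3 = 6)
E(Y) = 42/Y (E(Y) = 7*(6/Y) = 42/Y)
((-1 + E(-15))*((54 - 1*(-94)) + 233) + 473)² = ((-1 + 42/(-15))*((54 - 1*(-94)) + 233) + 473)² = ((-1 + 42*(-1/15))*((54 + 94) + 233) + 473)² = ((-1 - 14/5)*(148 + 233) + 473)² = (-19/5*381 + 473)² = (-7239/5 + 473)² = (-4874/5)² = 23755876/25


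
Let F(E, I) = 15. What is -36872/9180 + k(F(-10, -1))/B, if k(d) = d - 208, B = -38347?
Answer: -353039711/88006365 ≈ -4.0115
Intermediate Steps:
k(d) = -208 + d
-36872/9180 + k(F(-10, -1))/B = -36872/9180 + (-208 + 15)/(-38347) = -36872*1/9180 - 193*(-1/38347) = -9218/2295 + 193/38347 = -353039711/88006365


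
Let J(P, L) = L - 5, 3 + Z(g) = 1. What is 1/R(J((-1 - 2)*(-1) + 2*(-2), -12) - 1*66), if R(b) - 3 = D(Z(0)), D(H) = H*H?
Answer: ⅐ ≈ 0.14286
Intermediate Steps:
Z(g) = -2 (Z(g) = -3 + 1 = -2)
D(H) = H²
J(P, L) = -5 + L
R(b) = 7 (R(b) = 3 + (-2)² = 3 + 4 = 7)
1/R(J((-1 - 2)*(-1) + 2*(-2), -12) - 1*66) = 1/7 = ⅐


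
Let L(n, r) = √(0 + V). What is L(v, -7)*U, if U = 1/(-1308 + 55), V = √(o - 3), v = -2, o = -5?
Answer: -2^(¾)*√I/1253 ≈ -0.00094909 - 0.00094909*I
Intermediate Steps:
V = 2*I*√2 (V = √(-5 - 3) = √(-8) = 2*I*√2 ≈ 2.8284*I)
L(n, r) = 2^(¾)*√I (L(n, r) = √(0 + 2*I*√2) = √(2*I*√2) = 2^(¾)*√I)
U = -1/1253 (U = 1/(-1253) = -1/1253 ≈ -0.00079808)
L(v, -7)*U = (2^(¾)*√I)*(-1/1253) = -2^(¾)*√I/1253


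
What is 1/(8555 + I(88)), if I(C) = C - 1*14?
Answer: 1/8629 ≈ 0.00011589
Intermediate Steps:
I(C) = -14 + C (I(C) = C - 14 = -14 + C)
1/(8555 + I(88)) = 1/(8555 + (-14 + 88)) = 1/(8555 + 74) = 1/8629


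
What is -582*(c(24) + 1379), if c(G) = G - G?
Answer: -802578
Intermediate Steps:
c(G) = 0
-582*(c(24) + 1379) = -582*(0 + 1379) = -582*1379 = -802578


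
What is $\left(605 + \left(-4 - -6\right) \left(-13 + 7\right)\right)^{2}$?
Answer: $351649$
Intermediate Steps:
$\left(605 + \left(-4 - -6\right) \left(-13 + 7\right)\right)^{2} = \left(605 + \left(-4 + 6\right) \left(-6\right)\right)^{2} = \left(605 + 2 \left(-6\right)\right)^{2} = \left(605 - 12\right)^{2} = 593^{2} = 351649$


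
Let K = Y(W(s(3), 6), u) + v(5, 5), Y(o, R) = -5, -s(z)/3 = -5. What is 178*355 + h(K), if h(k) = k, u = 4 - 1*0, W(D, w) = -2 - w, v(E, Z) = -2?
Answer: 63183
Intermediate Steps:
s(z) = 15 (s(z) = -3*(-5) = 15)
u = 4 (u = 4 + 0 = 4)
K = -7 (K = -5 - 2 = -7)
178*355 + h(K) = 178*355 - 7 = 63190 - 7 = 63183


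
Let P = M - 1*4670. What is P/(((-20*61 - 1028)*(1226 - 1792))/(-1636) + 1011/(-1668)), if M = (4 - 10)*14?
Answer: 1081078616/176996985 ≈ 6.1079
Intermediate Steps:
M = -84 (M = -6*14 = -84)
P = -4754 (P = -84 - 1*4670 = -84 - 4670 = -4754)
P/(((-20*61 - 1028)*(1226 - 1792))/(-1636) + 1011/(-1668)) = -4754/(((-20*61 - 1028)*(1226 - 1792))/(-1636) + 1011/(-1668)) = -4754/(((-1220 - 1028)*(-566))*(-1/1636) + 1011*(-1/1668)) = -4754/(-2248*(-566)*(-1/1636) - 337/556) = -4754/(1272368*(-1/1636) - 337/556) = -4754/(-318092/409 - 337/556) = -4754/(-176996985/227404) = -4754*(-227404/176996985) = 1081078616/176996985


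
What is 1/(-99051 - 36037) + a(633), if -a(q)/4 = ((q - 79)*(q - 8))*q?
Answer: -118432325040001/135088 ≈ -8.7670e+8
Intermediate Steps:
a(q) = -4*q*(-79 + q)*(-8 + q) (a(q) = -4*(q - 79)*(q - 8)*q = -4*(-79 + q)*(-8 + q)*q = -4*q*(-79 + q)*(-8 + q))
1/(-99051 - 36037) + a(633) = 1/(-99051 - 36037) + 4*633*(-632 - 1*633² + 87*633) = 1/(-135088) + 4*633*(-632 - 1*400689 + 55071) = -1/135088 + 4*633*(-632 - 400689 + 55071) = -1/135088 + 4*633*(-346250) = -1/135088 - 876705000 = -118432325040001/135088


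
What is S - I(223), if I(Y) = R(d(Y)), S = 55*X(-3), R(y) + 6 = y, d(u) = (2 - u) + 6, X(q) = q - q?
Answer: 221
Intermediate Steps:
X(q) = 0
d(u) = 8 - u
R(y) = -6 + y
S = 0 (S = 55*0 = 0)
I(Y) = 2 - Y (I(Y) = -6 + (8 - Y) = 2 - Y)
S - I(223) = 0 - (2 - 1*223) = 0 - (2 - 223) = 0 - 1*(-221) = 0 + 221 = 221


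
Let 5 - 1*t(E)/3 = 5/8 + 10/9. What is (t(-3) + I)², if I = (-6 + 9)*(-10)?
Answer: 235225/576 ≈ 408.38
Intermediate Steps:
t(E) = 235/24 (t(E) = 15 - 3*(5/8 + 10/9) = 15 - 3*125/72 = 15 - 125/24 = 235/24)
I = -30 (I = 3*(-10) = -30)
(t(-3) + I)² = (235/24 - 30)² = (-485/24)² = 235225/576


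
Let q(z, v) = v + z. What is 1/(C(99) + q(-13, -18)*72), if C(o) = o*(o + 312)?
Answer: 1/38457 ≈ 2.6003e-5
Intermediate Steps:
C(o) = o*(312 + o)
1/(C(99) + q(-13, -18)*72) = 1/(99*(312 + 99) + (-18 - 13)*72) = 1/(99*411 - 31*72) = 1/(40689 - 2232) = 1/38457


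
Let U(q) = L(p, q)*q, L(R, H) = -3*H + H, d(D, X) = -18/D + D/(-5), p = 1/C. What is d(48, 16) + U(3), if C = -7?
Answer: -1119/40 ≈ -27.975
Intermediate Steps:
p = -⅐ (p = 1/(-7) = -⅐ ≈ -0.14286)
d(D, X) = -18/D - D/5 (d(D, X) = -18/D + D*(-⅕) = -18/D - D/5)
L(R, H) = -2*H
U(q) = -2*q² (U(q) = (-2*q)*q = -2*q²)
d(48, 16) + U(3) = (-18/48 - ⅕*48) - 2*3² = (-18*1/48 - 48/5) - 2*9 = (-3/8 - 48/5) - 18 = -399/40 - 18 = -1119/40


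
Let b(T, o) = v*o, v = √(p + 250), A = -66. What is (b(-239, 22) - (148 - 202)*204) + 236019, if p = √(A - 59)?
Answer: 247035 + 22*√(250 + 5*I*√5) ≈ 2.4738e+5 + 7.7762*I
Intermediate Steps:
p = 5*I*√5 (p = √(-66 - 59) = √(-125) = 5*I*√5 ≈ 11.18*I)
v = √(250 + 5*I*√5) (v = √(5*I*√5 + 250) = √(250 + 5*I*√5) ≈ 15.815 + 0.35347*I)
b(T, o) = o*√(250 + 5*I*√5) (b(T, o) = √(250 + 5*I*√5)*o = o*√(250 + 5*I*√5))
(b(-239, 22) - (148 - 202)*204) + 236019 = (22*√(250 + 5*I*√5) - (148 - 202)*204) + 236019 = (22*√(250 + 5*I*√5) - (-54)*204) + 236019 = (22*√(250 + 5*I*√5) - 1*(-11016)) + 236019 = (22*√(250 + 5*I*√5) + 11016) + 236019 = (11016 + 22*√(250 + 5*I*√5)) + 236019 = 247035 + 22*√(250 + 5*I*√5)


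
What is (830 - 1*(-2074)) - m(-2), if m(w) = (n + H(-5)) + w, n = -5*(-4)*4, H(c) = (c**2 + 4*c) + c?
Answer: 2826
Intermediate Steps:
H(c) = c**2 + 5*c
n = 80 (n = 20*4 = 80)
m(w) = 80 + w (m(w) = (80 - 5*(5 - 5)) + w = (80 - 5*0) + w = (80 + 0) + w = 80 + w)
(830 - 1*(-2074)) - m(-2) = (830 - 1*(-2074)) - (80 - 2) = (830 + 2074) - 1*78 = 2904 - 78 = 2826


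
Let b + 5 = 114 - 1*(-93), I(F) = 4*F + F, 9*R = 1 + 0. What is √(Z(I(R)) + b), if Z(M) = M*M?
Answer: √16387/9 ≈ 14.224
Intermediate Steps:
R = ⅑ (R = (1 + 0)/9 = (⅑)*1 = ⅑ ≈ 0.11111)
I(F) = 5*F
Z(M) = M²
b = 202 (b = -5 + (114 - 1*(-93)) = -5 + (114 + 93) = -5 + 207 = 202)
√(Z(I(R)) + b) = √((5*(⅑))² + 202) = √((5/9)² + 202) = √(25/81 + 202) = √(16387/81) = √16387/9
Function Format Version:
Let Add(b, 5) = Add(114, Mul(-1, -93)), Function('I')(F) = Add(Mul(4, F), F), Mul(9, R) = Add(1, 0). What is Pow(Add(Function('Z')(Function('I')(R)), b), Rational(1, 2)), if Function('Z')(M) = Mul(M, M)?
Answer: Mul(Rational(1, 9), Pow(16387, Rational(1, 2))) ≈ 14.224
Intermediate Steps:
R = Rational(1, 9) (R = Mul(Rational(1, 9), Add(1, 0)) = Mul(Rational(1, 9), 1) = Rational(1, 9) ≈ 0.11111)
Function('I')(F) = Mul(5, F)
Function('Z')(M) = Pow(M, 2)
b = 202 (b = Add(-5, Add(114, Mul(-1, -93))) = Add(-5, Add(114, 93)) = Add(-5, 207) = 202)
Pow(Add(Function('Z')(Function('I')(R)), b), Rational(1, 2)) = Pow(Add(Pow(Mul(5, Rational(1, 9)), 2), 202), Rational(1, 2)) = Pow(Add(Pow(Rational(5, 9), 2), 202), Rational(1, 2)) = Pow(Add(Rational(25, 81), 202), Rational(1, 2)) = Pow(Rational(16387, 81), Rational(1, 2)) = Mul(Rational(1, 9), Pow(16387, Rational(1, 2)))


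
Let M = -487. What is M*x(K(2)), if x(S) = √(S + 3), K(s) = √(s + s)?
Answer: -487*√5 ≈ -1089.0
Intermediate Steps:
K(s) = √2*√s (K(s) = √(2*s) = √2*√s)
x(S) = √(3 + S)
M*x(K(2)) = -487*√(3 + √2*√2) = -487*√(3 + 2) = -487*√5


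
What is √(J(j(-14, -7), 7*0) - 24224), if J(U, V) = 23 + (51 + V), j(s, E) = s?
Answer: 5*I*√966 ≈ 155.4*I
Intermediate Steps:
J(U, V) = 74 + V
√(J(j(-14, -7), 7*0) - 24224) = √((74 + 7*0) - 24224) = √((74 + 0) - 24224) = √(74 - 24224) = √(-24150) = 5*I*√966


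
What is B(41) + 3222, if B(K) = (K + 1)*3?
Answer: 3348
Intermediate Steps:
B(K) = 3 + 3*K (B(K) = (1 + K)*3 = 3 + 3*K)
B(41) + 3222 = (3 + 3*41) + 3222 = (3 + 123) + 3222 = 126 + 3222 = 3348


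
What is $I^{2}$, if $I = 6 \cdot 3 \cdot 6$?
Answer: $11664$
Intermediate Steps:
$I = 108$ ($I = 18 \cdot 6 = 108$)
$I^{2} = 108^{2} = 11664$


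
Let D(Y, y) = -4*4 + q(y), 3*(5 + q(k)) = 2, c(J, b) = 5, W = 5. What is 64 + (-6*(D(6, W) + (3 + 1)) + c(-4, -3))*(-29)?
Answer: -2923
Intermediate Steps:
q(k) = -13/3 (q(k) = -5 + (⅓)*2 = -5 + ⅔ = -13/3)
D(Y, y) = -61/3 (D(Y, y) = -4*4 - 13/3 = -16 - 13/3 = -61/3)
64 + (-6*(D(6, W) + (3 + 1)) + c(-4, -3))*(-29) = 64 + (-6*(-61/3 + (3 + 1)) + 5)*(-29) = 64 + (-6*(-61/3 + 4) + 5)*(-29) = 64 + (-6*(-49/3) + 5)*(-29) = 64 + (98 + 5)*(-29) = 64 + 103*(-29) = 64 - 2987 = -2923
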